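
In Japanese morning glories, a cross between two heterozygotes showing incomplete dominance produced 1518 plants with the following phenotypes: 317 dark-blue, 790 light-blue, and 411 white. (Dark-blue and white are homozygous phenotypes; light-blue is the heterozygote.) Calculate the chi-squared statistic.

With incomplete dominance, a heterozygote × heterozygote cross gives a 1:2:1 phenotypic ratio.
The 1:2:1 ratio has 4 parts, so with N = 1518 the expected counts are:
  dark-blue: 1518 × 1/4 = 379.5
  light-blue: 1518 × 2/4 = 759
  white: 1518 × 1/4 = 379.5
χ² = Σ (O − E)² / E
  dark-blue: (317 − 379.5)² / 379.5 = 10.2931
  light-blue: (790 − 759)² / 759 = 1.2661
  white: (411 − 379.5)² / 379.5 = 2.6146
χ² = 10.2931 + 1.2661 + 2.6146 = 14.1738 ≈ 14.174

14.174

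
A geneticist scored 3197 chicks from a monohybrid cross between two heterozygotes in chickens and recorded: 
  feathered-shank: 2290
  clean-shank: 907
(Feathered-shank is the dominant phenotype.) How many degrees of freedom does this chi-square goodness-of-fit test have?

1

For a monohybrid cross between heterozygotes with complete dominance, the expected phenotypic ratio is 3:1.
A goodness-of-fit test with 2 phenotype classes has df = 2 − 1 = 1.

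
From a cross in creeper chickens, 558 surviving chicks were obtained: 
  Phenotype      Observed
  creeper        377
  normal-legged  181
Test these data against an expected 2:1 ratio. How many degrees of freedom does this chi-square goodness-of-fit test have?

1

A goodness-of-fit test with 2 phenotype classes has df = 2 − 1 = 1.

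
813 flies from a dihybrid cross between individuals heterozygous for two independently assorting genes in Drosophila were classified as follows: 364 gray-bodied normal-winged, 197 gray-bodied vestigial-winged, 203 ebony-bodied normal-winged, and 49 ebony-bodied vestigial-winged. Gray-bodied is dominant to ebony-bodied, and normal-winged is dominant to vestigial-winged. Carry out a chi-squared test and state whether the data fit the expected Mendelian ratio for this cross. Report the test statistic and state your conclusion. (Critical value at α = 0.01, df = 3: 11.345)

48.903; not consistent

A dihybrid F₂ with independent assortment and complete dominance at both loci gives a 9:3:3:1 phenotypic ratio.
Under the 9:3:3:1 hypothesis (Σ ratio = 16, N = 813):
  gray-bodied normal-winged: 813 × 9/16 = 457.3125
  gray-bodied vestigial-winged: 813 × 3/16 = 152.4375
  ebony-bodied normal-winged: 813 × 3/16 = 152.4375
  ebony-bodied vestigial-winged: 813 × 1/16 = 50.8125
χ² = Σ (O − E)² / E
  gray-bodied normal-winged: (364 − 457.3125)² / 457.3125 = 19.0400
  gray-bodied vestigial-winged: (197 − 152.4375)² / 152.4375 = 13.0271
  ebony-bodied normal-winged: (203 − 152.4375)² / 152.4375 = 16.7712
  ebony-bodied vestigial-winged: (49 − 50.8125)² / 50.8125 = 0.0647
χ² = 19.0400 + 13.0271 + 16.7712 + 0.0647 = 48.903
Degrees of freedom = 4 − 1 = 3; critical value at α = 0.01 is 11.345.
Since 48.903 > 11.345, we reject the null hypothesis — the data do not fit the 9:3:3:1 ratio.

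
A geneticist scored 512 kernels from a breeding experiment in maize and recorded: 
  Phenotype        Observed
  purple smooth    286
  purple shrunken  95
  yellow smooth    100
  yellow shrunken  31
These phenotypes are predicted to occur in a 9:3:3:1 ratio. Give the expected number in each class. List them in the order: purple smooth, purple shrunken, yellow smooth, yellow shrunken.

288, 96, 96, 32

Under the 9:3:3:1 hypothesis (Σ ratio = 16, N = 512):
  purple smooth: 512 × 9/16 = 288
  purple shrunken: 512 × 3/16 = 96
  yellow smooth: 512 × 3/16 = 96
  yellow shrunken: 512 × 1/16 = 32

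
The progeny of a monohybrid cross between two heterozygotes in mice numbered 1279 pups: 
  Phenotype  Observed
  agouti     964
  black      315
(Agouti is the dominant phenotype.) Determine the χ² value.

0.094

For a monohybrid cross between heterozygotes with complete dominance, the expected phenotypic ratio is 3:1.
The 3:1 ratio has 4 parts, so with N = 1279 the expected counts are:
  agouti: 1279 × 3/4 = 959.25
  black: 1279 × 1/4 = 319.75
χ² = Σ (O − E)² / E
  agouti: (964 − 959.25)² / 959.25 = 0.0235
  black: (315 − 319.75)² / 319.75 = 0.0706
χ² = 0.0235 + 0.0706 = 0.0941 ≈ 0.094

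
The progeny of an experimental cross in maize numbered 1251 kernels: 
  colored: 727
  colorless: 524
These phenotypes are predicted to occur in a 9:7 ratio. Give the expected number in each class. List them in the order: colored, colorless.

Expected counts for N = 1251 under a 9:7 ratio (total parts = 16):
  colored: 1251 × 9/16 = 703.6875
  colorless: 1251 × 7/16 = 547.3125

703.6875, 547.3125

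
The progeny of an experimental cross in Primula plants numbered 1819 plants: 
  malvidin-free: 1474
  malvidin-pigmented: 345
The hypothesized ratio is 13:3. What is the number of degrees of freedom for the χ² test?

A goodness-of-fit test with 2 phenotype classes has df = 2 − 1 = 1.

1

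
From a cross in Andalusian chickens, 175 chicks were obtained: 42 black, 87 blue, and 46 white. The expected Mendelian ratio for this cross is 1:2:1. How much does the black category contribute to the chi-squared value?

0.070

Under the 1:2:1 hypothesis (Σ ratio = 4, N = 175):
  black: 175 × 1/4 = 43.75
  blue: 175 × 2/4 = 87.5
  white: 175 × 1/4 = 43.75
Contribution of black: (42 − 43.75)² / 43.75 = 0.0700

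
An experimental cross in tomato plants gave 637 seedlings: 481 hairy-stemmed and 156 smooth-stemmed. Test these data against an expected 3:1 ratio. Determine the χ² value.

The 3:1 ratio has 4 parts, so with N = 637 the expected counts are:
  hairy-stemmed: 637 × 3/4 = 477.75
  smooth-stemmed: 637 × 1/4 = 159.25
χ² = Σ (O − E)² / E
  hairy-stemmed: (481 − 477.75)² / 477.75 = 0.0221
  smooth-stemmed: (156 − 159.25)² / 159.25 = 0.0663
χ² = 0.0221 + 0.0663 = 0.0884 ≈ 0.088

0.088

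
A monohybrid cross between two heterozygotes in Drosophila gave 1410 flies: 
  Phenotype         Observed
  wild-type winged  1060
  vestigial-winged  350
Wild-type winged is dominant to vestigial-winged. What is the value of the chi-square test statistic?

0.024

For a monohybrid cross between heterozygotes with complete dominance, the expected phenotypic ratio is 3:1.
Total ratio parts = 4. Expected numbers out of 1410:
  wild-type winged: 1410 × 3/4 = 1057.5
  vestigial-winged: 1410 × 1/4 = 352.5
χ² = Σ (O − E)² / E
  wild-type winged: (1060 − 1057.5)² / 1057.5 = 0.0059
  vestigial-winged: (350 − 352.5)² / 352.5 = 0.0177
χ² = 0.0059 + 0.0177 = 0.0236 ≈ 0.024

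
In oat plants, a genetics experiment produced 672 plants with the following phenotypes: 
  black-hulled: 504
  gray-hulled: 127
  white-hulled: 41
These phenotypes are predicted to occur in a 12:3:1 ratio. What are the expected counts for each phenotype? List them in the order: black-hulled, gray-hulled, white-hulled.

504, 126, 42

The 12:3:1 ratio has 16 parts, so with N = 672 the expected counts are:
  black-hulled: 672 × 12/16 = 504
  gray-hulled: 672 × 3/16 = 126
  white-hulled: 672 × 1/16 = 42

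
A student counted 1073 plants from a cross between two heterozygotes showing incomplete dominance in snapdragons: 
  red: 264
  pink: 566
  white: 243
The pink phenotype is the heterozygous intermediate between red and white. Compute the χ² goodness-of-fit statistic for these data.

4.066

With incomplete dominance, a heterozygote × heterozygote cross gives a 1:2:1 phenotypic ratio.
The 1:2:1 ratio has 4 parts, so with N = 1073 the expected counts are:
  red: 1073 × 1/4 = 268.25
  pink: 1073 × 2/4 = 536.5
  white: 1073 × 1/4 = 268.25
χ² = Σ (O − E)² / E
  red: (264 − 268.25)² / 268.25 = 0.0673
  pink: (566 − 536.5)² / 536.5 = 1.6221
  white: (243 − 268.25)² / 268.25 = 2.3767
χ² = 0.0673 + 1.6221 + 2.3767 = 4.0661 ≈ 4.066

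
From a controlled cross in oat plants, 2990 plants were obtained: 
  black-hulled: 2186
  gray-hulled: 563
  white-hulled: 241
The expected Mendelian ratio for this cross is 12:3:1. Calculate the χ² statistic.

Total ratio parts = 16. Expected numbers out of 2990:
  black-hulled: 2990 × 12/16 = 2242.5
  gray-hulled: 2990 × 3/16 = 560.625
  white-hulled: 2990 × 1/16 = 186.875
χ² = Σ (O − E)² / E
  black-hulled: (2186 − 2242.5)² / 2242.5 = 1.4235
  gray-hulled: (563 − 560.625)² / 560.625 = 0.0101
  white-hulled: (241 − 186.875)² / 186.875 = 15.6763
χ² = 1.4235 + 0.0101 + 15.6763 = 17.1099 ≈ 17.110

17.110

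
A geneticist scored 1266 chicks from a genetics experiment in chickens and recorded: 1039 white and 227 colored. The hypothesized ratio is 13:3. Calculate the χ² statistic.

The 13:3 ratio has 16 parts, so with N = 1266 the expected counts are:
  white: 1266 × 13/16 = 1028.625
  colored: 1266 × 3/16 = 237.375
χ² = Σ (O − E)² / E
  white: (1039 − 1028.625)² / 1028.625 = 0.1046
  colored: (227 − 237.375)² / 237.375 = 0.4535
χ² = 0.1046 + 0.4535 = 0.5581 ≈ 0.558

0.558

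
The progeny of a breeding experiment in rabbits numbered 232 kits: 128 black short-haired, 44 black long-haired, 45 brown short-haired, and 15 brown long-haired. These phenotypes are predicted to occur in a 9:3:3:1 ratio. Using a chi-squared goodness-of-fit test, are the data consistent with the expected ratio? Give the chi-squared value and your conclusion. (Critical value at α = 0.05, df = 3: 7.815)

Under the 9:3:3:1 hypothesis (Σ ratio = 16, N = 232):
  black short-haired: 232 × 9/16 = 130.5
  black long-haired: 232 × 3/16 = 43.5
  brown short-haired: 232 × 3/16 = 43.5
  brown long-haired: 232 × 1/16 = 14.5
χ² = Σ (O − E)² / E
  black short-haired: (128 − 130.5)² / 130.5 = 0.0479
  black long-haired: (44 − 43.5)² / 43.5 = 0.0057
  brown short-haired: (45 − 43.5)² / 43.5 = 0.0517
  brown long-haired: (15 − 14.5)² / 14.5 = 0.0172
χ² = 0.0479 + 0.0057 + 0.0517 + 0.0172 = 0.1225 ≈ 0.123
Degrees of freedom = 4 − 1 = 3; critical value at α = 0.05 is 7.815.
Since 0.123 < 7.815, we fail to reject the null hypothesis — the data are consistent with the 9:3:3:1 ratio.

0.123; consistent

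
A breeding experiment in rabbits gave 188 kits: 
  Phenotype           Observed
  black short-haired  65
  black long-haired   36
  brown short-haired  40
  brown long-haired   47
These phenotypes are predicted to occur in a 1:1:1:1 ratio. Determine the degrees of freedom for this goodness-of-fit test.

A goodness-of-fit test with 4 phenotype classes has df = 4 − 1 = 3.

3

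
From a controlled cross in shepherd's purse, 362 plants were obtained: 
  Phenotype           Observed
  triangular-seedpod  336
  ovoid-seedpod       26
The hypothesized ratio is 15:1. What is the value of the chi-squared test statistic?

0.537

Total ratio parts = 16. Expected numbers out of 362:
  triangular-seedpod: 362 × 15/16 = 339.375
  ovoid-seedpod: 362 × 1/16 = 22.625
χ² = Σ (O − E)² / E
  triangular-seedpod: (336 − 339.375)² / 339.375 = 0.0336
  ovoid-seedpod: (26 − 22.625)² / 22.625 = 0.5035
χ² = 0.0336 + 0.5035 = 0.5371 ≈ 0.537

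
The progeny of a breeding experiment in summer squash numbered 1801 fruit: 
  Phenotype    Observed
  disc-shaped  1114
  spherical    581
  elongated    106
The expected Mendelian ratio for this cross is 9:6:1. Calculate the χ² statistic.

23.627

Expected counts for N = 1801 under a 9:6:1 ratio (total parts = 16):
  disc-shaped: 1801 × 9/16 = 1013.0625
  spherical: 1801 × 6/16 = 675.375
  elongated: 1801 × 1/16 = 112.5625
χ² = Σ (O − E)² / E
  disc-shaped: (1114 − 1013.0625)² / 1013.0625 = 10.0570
  spherical: (581 − 675.375)² / 675.375 = 13.1877
  elongated: (106 − 112.5625)² / 112.5625 = 0.3826
χ² = 10.0570 + 13.1877 + 0.3826 = 23.6273 ≈ 23.627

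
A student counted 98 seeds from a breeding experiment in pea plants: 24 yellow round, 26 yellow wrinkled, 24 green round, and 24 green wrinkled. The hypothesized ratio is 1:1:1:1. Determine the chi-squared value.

The 1:1:1:1 ratio has 4 parts, so with N = 98 the expected counts are:
  yellow round: 98 × 1/4 = 24.5
  yellow wrinkled: 98 × 1/4 = 24.5
  green round: 98 × 1/4 = 24.5
  green wrinkled: 98 × 1/4 = 24.5
χ² = Σ (O − E)² / E
  yellow round: (24 − 24.5)² / 24.5 = 0.0102
  yellow wrinkled: (26 − 24.5)² / 24.5 = 0.0918
  green round: (24 − 24.5)² / 24.5 = 0.0102
  green wrinkled: (24 − 24.5)² / 24.5 = 0.0102
χ² = 0.0102 + 0.0918 + 0.0102 + 0.0102 = 0.1224 ≈ 0.122

0.122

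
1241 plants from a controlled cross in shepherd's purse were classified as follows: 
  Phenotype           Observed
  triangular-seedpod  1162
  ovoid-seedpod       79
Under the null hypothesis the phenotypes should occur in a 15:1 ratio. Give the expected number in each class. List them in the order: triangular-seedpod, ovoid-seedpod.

1163.4375, 77.5625

The 15:1 ratio has 16 parts, so with N = 1241 the expected counts are:
  triangular-seedpod: 1241 × 15/16 = 1163.4375
  ovoid-seedpod: 1241 × 1/16 = 77.5625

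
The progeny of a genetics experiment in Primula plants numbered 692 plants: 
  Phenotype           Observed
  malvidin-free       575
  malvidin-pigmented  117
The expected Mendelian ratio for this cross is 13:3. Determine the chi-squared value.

1.542

The 13:3 ratio has 16 parts, so with N = 692 the expected counts are:
  malvidin-free: 692 × 13/16 = 562.25
  malvidin-pigmented: 692 × 3/16 = 129.75
χ² = Σ (O − E)² / E
  malvidin-free: (575 − 562.25)² / 562.25 = 0.2891
  malvidin-pigmented: (117 − 129.75)² / 129.75 = 1.2529
χ² = 0.2891 + 1.2529 = 1.542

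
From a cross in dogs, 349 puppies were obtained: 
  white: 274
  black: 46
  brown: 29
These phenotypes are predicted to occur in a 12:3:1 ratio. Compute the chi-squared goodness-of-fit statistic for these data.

8.715

Expected counts for N = 349 under a 12:3:1 ratio (total parts = 16):
  white: 349 × 12/16 = 261.75
  black: 349 × 3/16 = 65.4375
  brown: 349 × 1/16 = 21.8125
χ² = Σ (O − E)² / E
  white: (274 − 261.75)² / 261.75 = 0.5733
  black: (46 − 65.4375)² / 65.4375 = 5.7737
  brown: (29 − 21.8125)² / 21.8125 = 2.3684
χ² = 0.5733 + 5.7737 + 2.3684 = 8.7154 ≈ 8.715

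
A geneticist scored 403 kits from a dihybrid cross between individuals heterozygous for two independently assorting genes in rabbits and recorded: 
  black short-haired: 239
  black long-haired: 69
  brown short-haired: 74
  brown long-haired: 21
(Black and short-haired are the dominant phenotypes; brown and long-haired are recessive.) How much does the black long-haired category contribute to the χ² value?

A dihybrid F₂ with independent assortment and complete dominance at both loci gives a 9:3:3:1 phenotypic ratio.
Expected counts for N = 403 under a 9:3:3:1 ratio (total parts = 16):
  black short-haired: 403 × 9/16 = 226.6875
  black long-haired: 403 × 3/16 = 75.5625
  brown short-haired: 403 × 3/16 = 75.5625
  brown long-haired: 403 × 1/16 = 25.1875
Contribution of black long-haired: (69 − 75.5625)² / 75.5625 = 0.5699

0.570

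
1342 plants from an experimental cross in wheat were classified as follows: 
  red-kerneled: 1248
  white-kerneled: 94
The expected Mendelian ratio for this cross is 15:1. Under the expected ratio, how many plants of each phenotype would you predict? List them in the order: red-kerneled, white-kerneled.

1258.125, 83.875

Under the 15:1 hypothesis (Σ ratio = 16, N = 1342):
  red-kerneled: 1342 × 15/16 = 1258.125
  white-kerneled: 1342 × 1/16 = 83.875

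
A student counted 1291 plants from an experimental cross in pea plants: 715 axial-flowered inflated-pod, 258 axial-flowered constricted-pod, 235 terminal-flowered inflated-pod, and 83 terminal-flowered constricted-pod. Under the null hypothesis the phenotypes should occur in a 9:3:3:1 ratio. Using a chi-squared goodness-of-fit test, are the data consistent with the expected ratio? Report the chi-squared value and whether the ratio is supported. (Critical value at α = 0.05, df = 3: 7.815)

Total ratio parts = 16. Expected numbers out of 1291:
  axial-flowered inflated-pod: 1291 × 9/16 = 726.1875
  axial-flowered constricted-pod: 1291 × 3/16 = 242.0625
  terminal-flowered inflated-pod: 1291 × 3/16 = 242.0625
  terminal-flowered constricted-pod: 1291 × 1/16 = 80.6875
χ² = Σ (O − E)² / E
  axial-flowered inflated-pod: (715 − 726.1875)² / 726.1875 = 0.1724
  axial-flowered constricted-pod: (258 − 242.0625)² / 242.0625 = 1.0493
  terminal-flowered inflated-pod: (235 − 242.0625)² / 242.0625 = 0.2061
  terminal-flowered constricted-pod: (83 − 80.6875)² / 80.6875 = 0.0663
χ² = 0.1724 + 1.0493 + 0.2061 + 0.0663 = 1.4941 ≈ 1.494
Degrees of freedom = 4 − 1 = 3; critical value at α = 0.05 is 7.815.
Since 1.494 < 7.815, we fail to reject the null hypothesis — the data are consistent with the 9:3:3:1 ratio.

1.494; consistent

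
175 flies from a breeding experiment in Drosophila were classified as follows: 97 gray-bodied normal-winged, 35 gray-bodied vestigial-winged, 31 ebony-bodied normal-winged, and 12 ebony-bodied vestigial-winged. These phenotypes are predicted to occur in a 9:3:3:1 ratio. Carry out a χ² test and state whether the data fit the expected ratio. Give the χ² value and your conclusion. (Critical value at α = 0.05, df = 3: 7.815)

0.370; consistent

Under the 9:3:3:1 hypothesis (Σ ratio = 16, N = 175):
  gray-bodied normal-winged: 175 × 9/16 = 98.4375
  gray-bodied vestigial-winged: 175 × 3/16 = 32.8125
  ebony-bodied normal-winged: 175 × 3/16 = 32.8125
  ebony-bodied vestigial-winged: 175 × 1/16 = 10.9375
χ² = Σ (O − E)² / E
  gray-bodied normal-winged: (97 − 98.4375)² / 98.4375 = 0.0210
  gray-bodied vestigial-winged: (35 − 32.8125)² / 32.8125 = 0.1458
  ebony-bodied normal-winged: (31 − 32.8125)² / 32.8125 = 0.1001
  ebony-bodied vestigial-winged: (12 − 10.9375)² / 10.9375 = 0.1032
χ² = 0.0210 + 0.1458 + 0.1001 + 0.1032 = 0.3701 ≈ 0.370
Degrees of freedom = 4 − 1 = 3; critical value at α = 0.05 is 7.815.
Since 0.370 < 7.815, we fail to reject the null hypothesis — the data are consistent with the 9:3:3:1 ratio.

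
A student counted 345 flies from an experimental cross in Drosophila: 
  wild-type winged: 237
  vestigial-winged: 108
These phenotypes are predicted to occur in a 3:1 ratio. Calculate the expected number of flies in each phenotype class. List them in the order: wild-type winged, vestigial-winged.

258.75, 86.25

The 3:1 ratio has 4 parts, so with N = 345 the expected counts are:
  wild-type winged: 345 × 3/4 = 258.75
  vestigial-winged: 345 × 1/4 = 86.25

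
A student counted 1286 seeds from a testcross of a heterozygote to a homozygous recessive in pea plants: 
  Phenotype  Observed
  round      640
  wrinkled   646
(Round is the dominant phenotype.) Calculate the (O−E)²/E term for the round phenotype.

0.014

A testcross of a heterozygote (Aa × aa) gives a 1:1 phenotypic ratio.
The 1:1 ratio has 2 parts, so with N = 1286 the expected counts are:
  round: 1286 × 1/2 = 643
  wrinkled: 1286 × 1/2 = 643
Contribution of round: (640 − 643)² / 643 = 0.0140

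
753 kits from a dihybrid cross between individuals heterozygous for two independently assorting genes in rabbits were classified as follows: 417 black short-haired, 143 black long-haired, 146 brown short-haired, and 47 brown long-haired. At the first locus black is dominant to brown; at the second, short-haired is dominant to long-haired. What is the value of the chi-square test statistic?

0.289

A dihybrid F₂ with independent assortment and complete dominance at both loci gives a 9:3:3:1 phenotypic ratio.
Total ratio parts = 16. Expected numbers out of 753:
  black short-haired: 753 × 9/16 = 423.5625
  black long-haired: 753 × 3/16 = 141.1875
  brown short-haired: 753 × 3/16 = 141.1875
  brown long-haired: 753 × 1/16 = 47.0625
χ² = Σ (O − E)² / E
  black short-haired: (417 − 423.5625)² / 423.5625 = 0.1017
  black long-haired: (143 − 141.1875)² / 141.1875 = 0.0233
  brown short-haired: (146 − 141.1875)² / 141.1875 = 0.1640
  brown long-haired: (47 − 47.0625)² / 47.0625 = 0.0001
χ² = 0.1017 + 0.0233 + 0.1640 + 0.0001 = 0.2891 ≈ 0.289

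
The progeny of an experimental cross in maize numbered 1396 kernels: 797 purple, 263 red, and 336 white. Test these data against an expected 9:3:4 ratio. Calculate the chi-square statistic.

The 9:3:4 ratio has 16 parts, so with N = 1396 the expected counts are:
  purple: 1396 × 9/16 = 785.25
  red: 1396 × 3/16 = 261.75
  white: 1396 × 4/16 = 349
χ² = Σ (O − E)² / E
  purple: (797 − 785.25)² / 785.25 = 0.1758
  red: (263 − 261.75)² / 261.75 = 0.0060
  white: (336 − 349)² / 349 = 0.4842
χ² = 0.1758 + 0.0060 + 0.4842 = 0.666

0.666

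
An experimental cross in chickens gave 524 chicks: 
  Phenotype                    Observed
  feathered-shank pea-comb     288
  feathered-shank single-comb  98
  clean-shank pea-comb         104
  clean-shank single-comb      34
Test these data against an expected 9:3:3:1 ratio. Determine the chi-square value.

The 9:3:3:1 ratio has 16 parts, so with N = 524 the expected counts are:
  feathered-shank pea-comb: 524 × 9/16 = 294.75
  feathered-shank single-comb: 524 × 3/16 = 98.25
  clean-shank pea-comb: 524 × 3/16 = 98.25
  clean-shank single-comb: 524 × 1/16 = 32.75
χ² = Σ (O − E)² / E
  feathered-shank pea-comb: (288 − 294.75)² / 294.75 = 0.1546
  feathered-shank single-comb: (98 − 98.25)² / 98.25 = 0.0006
  clean-shank pea-comb: (104 − 98.25)² / 98.25 = 0.3365
  clean-shank single-comb: (34 − 32.75)² / 32.75 = 0.0477
χ² = 0.1546 + 0.0006 + 0.3365 + 0.0477 = 0.5394 ≈ 0.539

0.539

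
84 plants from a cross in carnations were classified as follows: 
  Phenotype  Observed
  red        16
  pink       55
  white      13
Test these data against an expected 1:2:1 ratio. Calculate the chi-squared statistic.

Total ratio parts = 4. Expected numbers out of 84:
  red: 84 × 1/4 = 21
  pink: 84 × 2/4 = 42
  white: 84 × 1/4 = 21
χ² = Σ (O − E)² / E
  red: (16 − 21)² / 21 = 1.1905
  pink: (55 − 42)² / 42 = 4.0238
  white: (13 − 21)² / 21 = 3.0476
χ² = 1.1905 + 4.0238 + 3.0476 = 8.2619 ≈ 8.262

8.262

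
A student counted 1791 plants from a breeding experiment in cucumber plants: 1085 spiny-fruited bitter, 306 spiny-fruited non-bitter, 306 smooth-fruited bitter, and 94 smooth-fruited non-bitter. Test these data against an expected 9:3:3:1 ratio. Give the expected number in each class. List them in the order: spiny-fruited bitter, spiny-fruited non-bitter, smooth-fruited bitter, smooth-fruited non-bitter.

1007.4375, 335.8125, 335.8125, 111.9375

The 9:3:3:1 ratio has 16 parts, so with N = 1791 the expected counts are:
  spiny-fruited bitter: 1791 × 9/16 = 1007.4375
  spiny-fruited non-bitter: 1791 × 3/16 = 335.8125
  smooth-fruited bitter: 1791 × 3/16 = 335.8125
  smooth-fruited non-bitter: 1791 × 1/16 = 111.9375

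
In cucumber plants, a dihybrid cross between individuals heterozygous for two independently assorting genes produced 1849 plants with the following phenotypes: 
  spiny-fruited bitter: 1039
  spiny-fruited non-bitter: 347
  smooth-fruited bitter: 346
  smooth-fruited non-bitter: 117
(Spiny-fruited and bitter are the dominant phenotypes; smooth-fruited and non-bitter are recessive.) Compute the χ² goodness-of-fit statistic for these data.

0.021

A dihybrid F₂ with independent assortment and complete dominance at both loci gives a 9:3:3:1 phenotypic ratio.
Under the 9:3:3:1 hypothesis (Σ ratio = 16, N = 1849):
  spiny-fruited bitter: 1849 × 9/16 = 1040.0625
  spiny-fruited non-bitter: 1849 × 3/16 = 346.6875
  smooth-fruited bitter: 1849 × 3/16 = 346.6875
  smooth-fruited non-bitter: 1849 × 1/16 = 115.5625
χ² = Σ (O − E)² / E
  spiny-fruited bitter: (1039 − 1040.0625)² / 1040.0625 = 0.0011
  spiny-fruited non-bitter: (347 − 346.6875)² / 346.6875 = 0.0003
  smooth-fruited bitter: (346 − 346.6875)² / 346.6875 = 0.0014
  smooth-fruited non-bitter: (117 − 115.5625)² / 115.5625 = 0.0179
χ² = 0.0011 + 0.0003 + 0.0014 + 0.0179 = 0.0207 ≈ 0.021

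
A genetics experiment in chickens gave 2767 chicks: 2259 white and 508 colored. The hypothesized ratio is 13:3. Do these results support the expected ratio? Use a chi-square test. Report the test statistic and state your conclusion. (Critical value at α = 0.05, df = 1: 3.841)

0.277; consistent

Expected counts for N = 2767 under a 13:3 ratio (total parts = 16):
  white: 2767 × 13/16 = 2248.1875
  colored: 2767 × 3/16 = 518.8125
χ² = Σ (O − E)² / E
  white: (2259 − 2248.1875)² / 2248.1875 = 0.0520
  colored: (508 − 518.8125)² / 518.8125 = 0.2253
χ² = 0.0520 + 0.2253 = 0.2773 ≈ 0.277
Degrees of freedom = 2 − 1 = 1; critical value at α = 0.05 is 3.841.
Since 0.277 < 3.841, we fail to reject the null hypothesis — the data are consistent with the 13:3 ratio.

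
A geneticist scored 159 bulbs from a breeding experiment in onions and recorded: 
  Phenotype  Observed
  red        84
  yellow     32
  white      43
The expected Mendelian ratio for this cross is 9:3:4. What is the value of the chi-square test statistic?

Under the 9:3:4 hypothesis (Σ ratio = 16, N = 159):
  red: 159 × 9/16 = 89.4375
  yellow: 159 × 3/16 = 29.8125
  white: 159 × 4/16 = 39.75
χ² = Σ (O − E)² / E
  red: (84 − 89.4375)² / 89.4375 = 0.3306
  yellow: (32 − 29.8125)² / 29.8125 = 0.1605
  white: (43 − 39.75)² / 39.75 = 0.2657
χ² = 0.3306 + 0.1605 + 0.2657 = 0.7568 ≈ 0.757

0.757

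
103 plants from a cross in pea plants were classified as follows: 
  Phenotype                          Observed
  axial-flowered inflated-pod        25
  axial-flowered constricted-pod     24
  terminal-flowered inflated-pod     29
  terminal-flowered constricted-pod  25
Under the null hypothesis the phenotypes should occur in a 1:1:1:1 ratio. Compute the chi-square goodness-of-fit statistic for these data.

The 1:1:1:1 ratio has 4 parts, so with N = 103 the expected counts are:
  axial-flowered inflated-pod: 103 × 1/4 = 25.75
  axial-flowered constricted-pod: 103 × 1/4 = 25.75
  terminal-flowered inflated-pod: 103 × 1/4 = 25.75
  terminal-flowered constricted-pod: 103 × 1/4 = 25.75
χ² = Σ (O − E)² / E
  axial-flowered inflated-pod: (25 − 25.75)² / 25.75 = 0.0218
  axial-flowered constricted-pod: (24 − 25.75)² / 25.75 = 0.1189
  terminal-flowered inflated-pod: (29 − 25.75)² / 25.75 = 0.4102
  terminal-flowered constricted-pod: (25 − 25.75)² / 25.75 = 0.0218
χ² = 0.0218 + 0.1189 + 0.4102 + 0.0218 = 0.5727 ≈ 0.573

0.573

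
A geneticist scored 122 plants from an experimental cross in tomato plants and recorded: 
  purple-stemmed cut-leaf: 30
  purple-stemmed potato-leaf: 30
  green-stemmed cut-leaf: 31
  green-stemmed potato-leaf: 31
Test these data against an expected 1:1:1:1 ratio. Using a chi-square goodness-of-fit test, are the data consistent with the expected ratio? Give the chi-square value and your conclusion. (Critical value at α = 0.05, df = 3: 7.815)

0.033; consistent

Total ratio parts = 4. Expected numbers out of 122:
  purple-stemmed cut-leaf: 122 × 1/4 = 30.5
  purple-stemmed potato-leaf: 122 × 1/4 = 30.5
  green-stemmed cut-leaf: 122 × 1/4 = 30.5
  green-stemmed potato-leaf: 122 × 1/4 = 30.5
χ² = Σ (O − E)² / E
  purple-stemmed cut-leaf: (30 − 30.5)² / 30.5 = 0.0082
  purple-stemmed potato-leaf: (30 − 30.5)² / 30.5 = 0.0082
  green-stemmed cut-leaf: (31 − 30.5)² / 30.5 = 0.0082
  green-stemmed potato-leaf: (31 − 30.5)² / 30.5 = 0.0082
χ² = 0.0082 + 0.0082 + 0.0082 + 0.0082 = 0.0328 ≈ 0.033
Degrees of freedom = 4 − 1 = 3; critical value at α = 0.05 is 7.815.
Since 0.033 < 7.815, we fail to reject the null hypothesis — the data are consistent with the 1:1:1:1 ratio.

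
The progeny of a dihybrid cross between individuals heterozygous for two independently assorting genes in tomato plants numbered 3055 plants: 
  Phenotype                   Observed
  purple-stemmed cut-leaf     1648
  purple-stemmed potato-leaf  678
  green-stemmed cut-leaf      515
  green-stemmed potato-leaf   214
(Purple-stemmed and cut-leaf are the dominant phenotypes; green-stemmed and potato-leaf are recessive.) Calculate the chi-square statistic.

A dihybrid F₂ with independent assortment and complete dominance at both loci gives a 9:3:3:1 phenotypic ratio.
Under the 9:3:3:1 hypothesis (Σ ratio = 16, N = 3055):
  purple-stemmed cut-leaf: 3055 × 9/16 = 1718.4375
  purple-stemmed potato-leaf: 3055 × 3/16 = 572.8125
  green-stemmed cut-leaf: 3055 × 3/16 = 572.8125
  green-stemmed potato-leaf: 3055 × 1/16 = 190.9375
χ² = Σ (O − E)² / E
  purple-stemmed cut-leaf: (1648 − 1718.4375)² / 1718.4375 = 2.8872
  purple-stemmed potato-leaf: (678 − 572.8125)² / 572.8125 = 19.3159
  green-stemmed cut-leaf: (515 − 572.8125)² / 572.8125 = 5.8349
  green-stemmed potato-leaf: (214 − 190.9375)² / 190.9375 = 2.7856
χ² = 2.8872 + 19.3159 + 5.8349 + 2.7856 = 30.8236 ≈ 30.824

30.824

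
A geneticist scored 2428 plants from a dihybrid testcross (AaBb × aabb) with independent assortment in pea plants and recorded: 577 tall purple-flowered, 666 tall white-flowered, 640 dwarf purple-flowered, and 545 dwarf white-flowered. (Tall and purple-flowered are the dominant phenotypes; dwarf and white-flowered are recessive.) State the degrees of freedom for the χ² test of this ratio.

3

A dihybrid testcross with independent assortment gives a 1:1:1:1 ratio.
A goodness-of-fit test with 4 phenotype classes has df = 4 − 1 = 3.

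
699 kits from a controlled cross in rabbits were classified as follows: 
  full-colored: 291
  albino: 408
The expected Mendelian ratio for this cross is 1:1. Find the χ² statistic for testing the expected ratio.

The 1:1 ratio has 2 parts, so with N = 699 the expected counts are:
  full-colored: 699 × 1/2 = 349.5
  albino: 699 × 1/2 = 349.5
χ² = Σ (O − E)² / E
  full-colored: (291 − 349.5)² / 349.5 = 9.7918
  albino: (408 − 349.5)² / 349.5 = 9.7918
χ² = 9.7918 + 9.7918 = 19.5836 ≈ 19.584

19.584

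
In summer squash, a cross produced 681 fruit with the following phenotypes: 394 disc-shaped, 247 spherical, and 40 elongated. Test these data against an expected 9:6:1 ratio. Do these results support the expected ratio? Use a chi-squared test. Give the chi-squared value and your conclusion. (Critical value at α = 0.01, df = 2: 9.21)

0.741; consistent

Under the 9:6:1 hypothesis (Σ ratio = 16, N = 681):
  disc-shaped: 681 × 9/16 = 383.0625
  spherical: 681 × 6/16 = 255.375
  elongated: 681 × 1/16 = 42.5625
χ² = Σ (O − E)² / E
  disc-shaped: (394 − 383.0625)² / 383.0625 = 0.3123
  spherical: (247 − 255.375)² / 255.375 = 0.2747
  elongated: (40 − 42.5625)² / 42.5625 = 0.1543
χ² = 0.3123 + 0.2747 + 0.1543 = 0.7413 ≈ 0.741
Degrees of freedom = 3 − 1 = 2; critical value at α = 0.01 is 9.21.
Since 0.741 < 9.21, we fail to reject the null hypothesis — the data are consistent with the 9:6:1 ratio.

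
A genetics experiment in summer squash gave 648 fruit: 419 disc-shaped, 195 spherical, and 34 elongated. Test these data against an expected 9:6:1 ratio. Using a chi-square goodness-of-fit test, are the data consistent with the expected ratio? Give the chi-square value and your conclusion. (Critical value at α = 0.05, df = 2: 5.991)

Under the 9:6:1 hypothesis (Σ ratio = 16, N = 648):
  disc-shaped: 648 × 9/16 = 364.5
  spherical: 648 × 6/16 = 243
  elongated: 648 × 1/16 = 40.5
χ² = Σ (O − E)² / E
  disc-shaped: (419 − 364.5)² / 364.5 = 8.1488
  spherical: (195 − 243)² / 243 = 9.4815
  elongated: (34 − 40.5)² / 40.5 = 1.0432
χ² = 8.1488 + 9.4815 + 1.0432 = 18.6735 ≈ 18.674
Degrees of freedom = 3 − 1 = 2; critical value at α = 0.05 is 5.991.
Since 18.674 > 5.991, we reject the null hypothesis — the data do not fit the 9:6:1 ratio.

18.674; not consistent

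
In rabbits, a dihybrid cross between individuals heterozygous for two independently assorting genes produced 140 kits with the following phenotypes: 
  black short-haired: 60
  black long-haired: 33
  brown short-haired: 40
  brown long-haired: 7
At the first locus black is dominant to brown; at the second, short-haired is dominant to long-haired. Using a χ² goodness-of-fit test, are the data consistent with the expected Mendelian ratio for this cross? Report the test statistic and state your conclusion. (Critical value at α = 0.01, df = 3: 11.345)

A dihybrid F₂ with independent assortment and complete dominance at both loci gives a 9:3:3:1 phenotypic ratio.
Total ratio parts = 16. Expected numbers out of 140:
  black short-haired: 140 × 9/16 = 78.75
  black long-haired: 140 × 3/16 = 26.25
  brown short-haired: 140 × 3/16 = 26.25
  brown long-haired: 140 × 1/16 = 8.75
χ² = Σ (O − E)² / E
  black short-haired: (60 − 78.75)² / 78.75 = 4.4643
  black long-haired: (33 − 26.25)² / 26.25 = 1.7357
  brown short-haired: (40 − 26.25)² / 26.25 = 7.2024
  brown long-haired: (7 − 8.75)² / 8.75 = 0.3500
χ² = 4.4643 + 1.7357 + 7.2024 + 0.3500 = 13.7524 ≈ 13.752
Degrees of freedom = 4 − 1 = 3; critical value at α = 0.01 is 11.345.
Since 13.752 > 11.345, we reject the null hypothesis — the data do not fit the 9:3:3:1 ratio.

13.752; not consistent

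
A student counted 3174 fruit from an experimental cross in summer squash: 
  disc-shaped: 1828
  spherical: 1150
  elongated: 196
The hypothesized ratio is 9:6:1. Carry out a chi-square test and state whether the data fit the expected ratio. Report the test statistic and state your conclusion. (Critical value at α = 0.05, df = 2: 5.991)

Under the 9:6:1 hypothesis (Σ ratio = 16, N = 3174):
  disc-shaped: 3174 × 9/16 = 1785.375
  spherical: 3174 × 6/16 = 1190.25
  elongated: 3174 × 1/16 = 198.375
χ² = Σ (O − E)² / E
  disc-shaped: (1828 − 1785.375)² / 1785.375 = 1.0177
  spherical: (1150 − 1190.25)² / 1190.25 = 1.3611
  elongated: (196 − 198.375)² / 198.375 = 0.0284
χ² = 1.0177 + 1.3611 + 0.0284 = 2.4072 ≈ 2.407
Degrees of freedom = 3 − 1 = 2; critical value at α = 0.05 is 5.991.
Since 2.407 < 5.991, we fail to reject the null hypothesis — the data are consistent with the 9:6:1 ratio.

2.407; consistent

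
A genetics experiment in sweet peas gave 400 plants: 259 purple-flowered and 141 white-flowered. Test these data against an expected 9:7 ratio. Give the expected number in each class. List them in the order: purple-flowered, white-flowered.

Total ratio parts = 16. Expected numbers out of 400:
  purple-flowered: 400 × 9/16 = 225
  white-flowered: 400 × 7/16 = 175

225, 175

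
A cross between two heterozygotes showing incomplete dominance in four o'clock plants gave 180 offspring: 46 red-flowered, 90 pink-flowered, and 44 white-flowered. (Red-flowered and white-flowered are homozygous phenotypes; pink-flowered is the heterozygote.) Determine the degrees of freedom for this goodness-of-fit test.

2

With incomplete dominance, a heterozygote × heterozygote cross gives a 1:2:1 phenotypic ratio.
A goodness-of-fit test with 3 phenotype classes has df = 3 − 1 = 2.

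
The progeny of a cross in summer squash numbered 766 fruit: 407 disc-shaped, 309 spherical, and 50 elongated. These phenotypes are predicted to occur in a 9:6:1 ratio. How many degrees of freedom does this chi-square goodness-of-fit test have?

A goodness-of-fit test with 3 phenotype classes has df = 3 − 1 = 2.

2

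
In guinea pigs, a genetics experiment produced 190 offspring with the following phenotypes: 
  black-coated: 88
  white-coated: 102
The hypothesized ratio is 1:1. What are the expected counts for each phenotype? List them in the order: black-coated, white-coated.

95, 95

Total ratio parts = 2. Expected numbers out of 190:
  black-coated: 190 × 1/2 = 95
  white-coated: 190 × 1/2 = 95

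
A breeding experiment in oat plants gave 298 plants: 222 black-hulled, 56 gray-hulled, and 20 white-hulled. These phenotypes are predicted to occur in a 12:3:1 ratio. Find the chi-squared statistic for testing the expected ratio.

0.112

Total ratio parts = 16. Expected numbers out of 298:
  black-hulled: 298 × 12/16 = 223.5
  gray-hulled: 298 × 3/16 = 55.875
  white-hulled: 298 × 1/16 = 18.625
χ² = Σ (O − E)² / E
  black-hulled: (222 − 223.5)² / 223.5 = 0.0101
  gray-hulled: (56 − 55.875)² / 55.875 = 0.0003
  white-hulled: (20 − 18.625)² / 18.625 = 0.1015
χ² = 0.0101 + 0.0003 + 0.1015 = 0.1119 ≈ 0.112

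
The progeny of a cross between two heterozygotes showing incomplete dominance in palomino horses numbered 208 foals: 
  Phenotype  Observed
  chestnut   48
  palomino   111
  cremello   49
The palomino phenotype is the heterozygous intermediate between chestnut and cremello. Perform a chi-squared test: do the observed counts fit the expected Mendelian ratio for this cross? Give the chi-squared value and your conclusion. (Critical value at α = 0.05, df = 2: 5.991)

0.952; consistent

With incomplete dominance, a heterozygote × heterozygote cross gives a 1:2:1 phenotypic ratio.
Total ratio parts = 4. Expected numbers out of 208:
  chestnut: 208 × 1/4 = 52
  palomino: 208 × 2/4 = 104
  cremello: 208 × 1/4 = 52
χ² = Σ (O − E)² / E
  chestnut: (48 − 52)² / 52 = 0.3077
  palomino: (111 − 104)² / 104 = 0.4712
  cremello: (49 − 52)² / 52 = 0.1731
χ² = 0.3077 + 0.4712 + 0.1731 = 0.952
Degrees of freedom = 3 − 1 = 2; critical value at α = 0.05 is 5.991.
Since 0.952 < 5.991, we fail to reject the null hypothesis — the data are consistent with the 1:2:1 ratio.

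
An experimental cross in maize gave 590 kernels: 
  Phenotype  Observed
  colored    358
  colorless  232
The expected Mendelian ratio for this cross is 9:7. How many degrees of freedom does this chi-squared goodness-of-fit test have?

1

A goodness-of-fit test with 2 phenotype classes has df = 2 − 1 = 1.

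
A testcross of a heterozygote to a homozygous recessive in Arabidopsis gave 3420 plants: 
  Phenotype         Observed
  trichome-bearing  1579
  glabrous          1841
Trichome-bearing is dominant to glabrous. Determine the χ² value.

20.071

A testcross of a heterozygote (Aa × aa) gives a 1:1 phenotypic ratio.
Expected counts for N = 3420 under a 1:1 ratio (total parts = 2):
  trichome-bearing: 3420 × 1/2 = 1710
  glabrous: 3420 × 1/2 = 1710
χ² = Σ (O − E)² / E
  trichome-bearing: (1579 − 1710)² / 1710 = 10.0357
  glabrous: (1841 − 1710)² / 1710 = 10.0357
χ² = 10.0357 + 10.0357 = 20.0714 ≈ 20.071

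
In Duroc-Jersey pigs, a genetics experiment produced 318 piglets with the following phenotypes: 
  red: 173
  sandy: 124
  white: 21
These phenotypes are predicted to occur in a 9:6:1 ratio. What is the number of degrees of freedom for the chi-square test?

2

A goodness-of-fit test with 3 phenotype classes has df = 3 − 1 = 2.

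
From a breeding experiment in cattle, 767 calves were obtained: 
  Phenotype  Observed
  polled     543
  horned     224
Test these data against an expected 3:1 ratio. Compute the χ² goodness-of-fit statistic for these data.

Total ratio parts = 4. Expected numbers out of 767:
  polled: 767 × 3/4 = 575.25
  horned: 767 × 1/4 = 191.75
χ² = Σ (O − E)² / E
  polled: (543 − 575.25)² / 575.25 = 1.8080
  horned: (224 − 191.75)² / 191.75 = 5.4241
χ² = 1.8080 + 5.4241 = 7.2321 ≈ 7.232

7.232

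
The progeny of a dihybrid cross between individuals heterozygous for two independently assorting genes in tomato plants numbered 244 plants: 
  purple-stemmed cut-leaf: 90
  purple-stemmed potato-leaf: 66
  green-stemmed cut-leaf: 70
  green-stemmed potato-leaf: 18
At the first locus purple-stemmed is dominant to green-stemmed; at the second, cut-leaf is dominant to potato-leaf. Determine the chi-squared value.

38.579

A dihybrid F₂ with independent assortment and complete dominance at both loci gives a 9:3:3:1 phenotypic ratio.
Expected counts for N = 244 under a 9:3:3:1 ratio (total parts = 16):
  purple-stemmed cut-leaf: 244 × 9/16 = 137.25
  purple-stemmed potato-leaf: 244 × 3/16 = 45.75
  green-stemmed cut-leaf: 244 × 3/16 = 45.75
  green-stemmed potato-leaf: 244 × 1/16 = 15.25
χ² = Σ (O − E)² / E
  purple-stemmed cut-leaf: (90 − 137.25)² / 137.25 = 16.2664
  purple-stemmed potato-leaf: (66 − 45.75)² / 45.75 = 8.9631
  green-stemmed cut-leaf: (70 − 45.75)² / 45.75 = 12.8538
  green-stemmed potato-leaf: (18 − 15.25)² / 15.25 = 0.4959
χ² = 16.2664 + 8.9631 + 12.8538 + 0.4959 = 38.5792 ≈ 38.579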